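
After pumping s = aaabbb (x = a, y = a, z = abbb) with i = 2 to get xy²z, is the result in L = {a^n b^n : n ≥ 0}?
No

xy²z = a · aa · abbb = aaaabbb.
aaaabbb has 4 a's and 3 b's; 4 ≠ 3, so it is not in L.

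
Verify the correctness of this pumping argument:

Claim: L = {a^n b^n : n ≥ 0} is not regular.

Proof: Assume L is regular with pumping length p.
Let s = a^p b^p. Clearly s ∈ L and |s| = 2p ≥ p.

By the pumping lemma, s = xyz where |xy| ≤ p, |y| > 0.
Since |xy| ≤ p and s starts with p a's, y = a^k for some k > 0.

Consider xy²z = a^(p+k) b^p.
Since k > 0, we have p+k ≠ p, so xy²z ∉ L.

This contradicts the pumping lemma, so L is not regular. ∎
The proof is correct.

This proof is valid because:
1. The string s = a^p b^p is correctly in L
2. The decomposition analysis is correct: y must consist only of a's
3. The contradiction is valid: pumping increases a's but not b's
4. The conclusion follows logically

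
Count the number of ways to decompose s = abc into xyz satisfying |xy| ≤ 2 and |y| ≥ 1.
3

For s = 'abc' with pumping length p = 2:

Constraints: |xy| ≤ 2, |y| > 0

Valid decompositions (|xy| ≤ p, |y| ≥ 1):
  • x='', y='a', z='bc'
  • x='a', y='b', z='c'
  • x='', y='ab', z='c'

Total count: 3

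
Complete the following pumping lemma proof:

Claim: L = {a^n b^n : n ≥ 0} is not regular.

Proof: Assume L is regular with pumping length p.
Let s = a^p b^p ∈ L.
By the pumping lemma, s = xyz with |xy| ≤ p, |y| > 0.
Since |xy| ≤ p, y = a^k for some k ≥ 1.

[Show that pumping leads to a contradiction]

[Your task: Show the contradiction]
Consider xy²z = a^(p+k) b^p.

Since k ≥ 1, we have p + k > p.
So xy²z has more a's than b's: (p+k) a's vs p b's.
This means xy²z ∉ L because a^n b^n requires equal counts.

This contradicts the pumping lemma which states xy²z ∈ L.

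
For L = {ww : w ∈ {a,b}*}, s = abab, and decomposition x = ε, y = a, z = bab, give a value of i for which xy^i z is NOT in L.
i = 2

xy²z = ε · aa · bab = aabab; aabab has odd length 5, so it cannot be written as ww and is not in L.
(Other choices also work, e.g. i = 0, 3; only i = 1 is guaranteed to stay in L since xy¹z = s.)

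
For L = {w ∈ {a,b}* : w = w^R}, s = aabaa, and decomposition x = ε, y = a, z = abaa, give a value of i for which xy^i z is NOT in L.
i = 0

xy⁰z = ε · ε · abaa = abaa; abaa reversed is aaba ≠ abaa, so it is not a palindrome and is not in L.
(Other choices also work, e.g. i = 2, 3; only i = 1 is guaranteed to stay in L since xy¹z = s.)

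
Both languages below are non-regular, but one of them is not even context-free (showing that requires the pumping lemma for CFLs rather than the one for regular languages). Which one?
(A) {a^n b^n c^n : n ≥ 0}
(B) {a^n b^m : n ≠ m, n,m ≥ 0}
(A) {a^n b^n c^n : n ≥ 0}

(A) {a^n b^n c^n : n ≥ 0} requires the CFL pumping lemma.

- {a^n b^m : n ≠ m, n,m ≥ 0} is context-free (but not regular)
  • Can be shown non-regular with the regular pumping lemma
  • After pumping a's, we can make n = m

- {a^n b^n c^n : n ≥ 0} is NOT context-free
  • Requires the CFL pumping lemma to prove
  • Cannot maintain three equal counts simultaneously

The CFL pumping lemma is "stronger" in that it can prove non-membership
in the larger class of context-free languages.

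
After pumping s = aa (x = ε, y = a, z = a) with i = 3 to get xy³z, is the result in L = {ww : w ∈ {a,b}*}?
Yes

xy³z = ε · aaa · a = aaaa.
aaaa splits into halves aa · aa, which are equal, so it is in L (w = aa).
(A single pumped string landing in L is not a contradiction by itself; a non-regularity proof needs some i for which xy^i z ∉ L, for every admissible decomposition.)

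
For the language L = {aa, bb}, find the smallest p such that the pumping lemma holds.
p = 3

For a finite language L, the pumping lemma holds vacuously if p > max|s| for s ∈ L.

The longest string in L = {aa, bb} has length 2.
If p = 3, then no string s ∈ L has |s| ≥ p, so the condition is vacuously true.

The minimum pumping length is p = 3.

Why no smaller p works: for any p ≤ 2, the longest string s ∈ L has |s| = 2 ≥ p, so it would
have to be pumpable; but pumping up (i = 2, 3, ...) produces ever longer strings, which cannot all lie in the
finite language L. So the pumping property fails for every p ≤ 2.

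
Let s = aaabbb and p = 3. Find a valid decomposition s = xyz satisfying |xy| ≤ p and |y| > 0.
x = 'a', y = 'aa', z = 'bbb'

For s = aaabbb and p = 3, one valid decomposition is:
- x = 'a' (length 1)
- y = 'aa' (length 2)
- z = 'bbb' (length 3)

Verification:
- xyz = 'a' + 'aa' + 'bbb' = aaabbb ✓
- |xy| = 3 ≤ 3 ✓
- |y| = 2 > 0 ✓

All pumping lemma constraints are satisfied.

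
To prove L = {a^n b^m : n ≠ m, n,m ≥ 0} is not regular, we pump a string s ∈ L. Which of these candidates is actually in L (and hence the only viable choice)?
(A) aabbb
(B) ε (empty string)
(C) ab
(A) aabbb

The pumping lemma is applied to a string s that lies in L, so first check membership of each option:
- (A) aabbb = a^2 b^3 with 2 ≠ 3, so it is in L ✓
- (B) ε = a^0 b^0 has n = m = 0, so it is not in L ✗
- (C) ab = a^1 b^1 has n = m = 1, so it is not in L ✗

Only (A) aabbb is in L, so it is the only candidate that could play the role of s.
(In a complete proof one picks s in terms of the pumping length p so that |s| ≥ p is guaranteed; a fixed string like aabbb illustrates the shape of such an s.)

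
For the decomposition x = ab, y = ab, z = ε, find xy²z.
ababab

Given x = 'ab', y = 'ab', z = '' and i = 2:

xy^2z = x + y·y·...·y (2 times) + z
       = 'ab' + 'ab'^2 + ''
       = 'ab' + 'abab' + ''
       = 'ababab'

The pumped string is 'ababab' with length 6.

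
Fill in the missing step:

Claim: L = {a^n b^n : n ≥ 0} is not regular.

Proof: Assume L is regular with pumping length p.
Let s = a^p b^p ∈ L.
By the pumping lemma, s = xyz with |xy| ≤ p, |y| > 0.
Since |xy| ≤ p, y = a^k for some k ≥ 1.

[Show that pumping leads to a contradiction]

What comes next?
Consider xy²z = a^(p+k) b^p.

Since k ≥ 1, we have p + k > p.
So xy²z has more a's than b's: (p+k) a's vs p b's.
This means xy²z ∉ L because a^n b^n requires equal counts.

This contradicts the pumping lemma which states xy²z ∈ L.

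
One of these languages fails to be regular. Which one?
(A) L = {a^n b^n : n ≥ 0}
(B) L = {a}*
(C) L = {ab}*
(A) {a^n b^n : n ≥ 0}

(A) L = {a^n b^n : n ≥ 0} is NOT regular.

The pumping lemma can be used to prove this:
After pumping, the number of a's and b's become unequal

The other languages are regular because they can be recognized by finite automata.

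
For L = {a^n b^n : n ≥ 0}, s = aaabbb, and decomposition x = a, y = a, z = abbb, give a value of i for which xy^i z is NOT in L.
i = 3

xy³z = a · aaa · abbb = aaaaabbb; aaaaabbb has 5 a's and 3 b's; 5 ≠ 3, so it is not in L.
(Other choices also work, e.g. i = 0, 2; only i = 1 is guaranteed to stay in L since xy¹z = s.)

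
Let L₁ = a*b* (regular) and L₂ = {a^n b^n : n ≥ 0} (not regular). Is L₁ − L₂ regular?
No — L₁ − L₂ is not regular.

a*b* − {a^n b^n} = {a^n b^m : n ≠ m}. If this were regular, then its complement intersected with a*b*, namely {a^n b^n : n ≥ 0}, would be regular too (closure under complement and intersection) — contradiction. So L₁ − L₂ is not regular.

Note that the bare facts "L₁ regular, L₂ non-regular" do not settle the question by themselves: the closure of regular languages under ∪, ∩, complement and difference applies only when BOTH operands are regular. With a non-regular operand the result can come out regular or non-regular depending on the specific languages, so one has to work out L₁ − L₂ for this particular pair, as above.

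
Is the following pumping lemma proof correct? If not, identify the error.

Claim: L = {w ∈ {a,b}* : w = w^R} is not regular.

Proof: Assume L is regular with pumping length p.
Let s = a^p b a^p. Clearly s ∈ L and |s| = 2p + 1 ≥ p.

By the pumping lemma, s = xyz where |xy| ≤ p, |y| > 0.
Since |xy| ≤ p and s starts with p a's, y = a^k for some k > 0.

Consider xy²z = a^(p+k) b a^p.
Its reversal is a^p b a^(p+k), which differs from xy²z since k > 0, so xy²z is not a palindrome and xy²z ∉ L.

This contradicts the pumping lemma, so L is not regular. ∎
The proof is correct.

This proof is valid because:
1. s = a^p b a^p is in L and is chosen in terms of p, so |s| ≥ p holds for every p
2. The decomposition analysis is correct: |xy| ≤ p forces y to lie inside the leading a's
3. The contradiction is valid: a^(p+k) b a^p has more a's before the b than after it, so it is not a palindrome
4. The conclusion follows logically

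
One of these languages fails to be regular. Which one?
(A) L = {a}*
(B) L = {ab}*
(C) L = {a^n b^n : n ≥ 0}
(C) {a^n b^n : n ≥ 0}

(C) L = {a^n b^n : n ≥ 0} is NOT regular.

The pumping lemma can be used to prove this:
After pumping, the number of a's and b's become unequal

The other languages are regular because they can be recognized by finite automata.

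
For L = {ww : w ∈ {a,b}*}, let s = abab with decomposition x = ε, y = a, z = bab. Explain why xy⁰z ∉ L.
xy⁰z = bab ∉ L

Pumping with i = 0 replaces y = a by y⁰ = ε:
- Original: s = xyz = abab; abab splits into halves ab · ab, which are equal, so it is in L (w = ab)
- Pumped: xy⁰z = ε · ε · bab = bab
- bab has odd length 3, so it cannot be written as ww and is not in L

The pumping lemma would require xy⁰z ∈ L, so this decomposition yields a contradiction.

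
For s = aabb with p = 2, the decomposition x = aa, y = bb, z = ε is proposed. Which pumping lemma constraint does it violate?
Violated: |xy| ≤ p

The decomposition x = aa, y = bb, z = ε for s = aabb with p = 2
violates the constraint: |xy| ≤ p

|xy| = |aabb| = 4 > 2 = p. The decomposition puts too many characters in xy.

Pumping lemma constraints:
1. xyz = s (decomposition is valid)
2. |xy| ≤ p
3. |y| > 0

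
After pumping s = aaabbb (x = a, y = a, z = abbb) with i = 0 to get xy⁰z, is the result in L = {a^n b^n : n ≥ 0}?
No

xy⁰z = a · ε · abbb = aabbb.
aabbb has 2 a's and 3 b's; 2 ≠ 3, so it is not in L.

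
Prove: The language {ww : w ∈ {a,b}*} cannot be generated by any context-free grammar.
Assume for contradiction that L is context-free, and let p ≥ 1 be the pumping length given by the pumping lemma for CFLs.
Choose s = a^p b^p a^p b^p. Then s ∈ L (take w = a^p b^p) and |s| = 4p ≥ p.
By the CFL pumping lemma, s = uvxyz for some u, v, x, y, z with |vxy| ≤ p, |vy| ≥ 1, and uv^i xy^i z ∈ L for every i ≥ 0.

Write s as four blocks A₁ B₁ A₂ B₂ with A₁ = A₂ = a^p and B₁ = B₂ = b^p. Since |vxy| ≤ p, the window vxy lies inside at most two adjacent blocks. Take i = 0 and let t = uxz, so |t| = 4p − |vy| with 1 ≤ |vy| ≤ p. If |t| is odd, t ∉ L immediately, so assume |vy| is even (hence |vy| ≥ 2) and |t|/2 = 2p − |vy|/2, which satisfies p ≤ |t|/2 ≤ 2p − 1.

Case 1 (vxy inside A₁B₁): t = a^(p−j) b^(p−l) a^p b^p with j + l = |vy|. The second half of t has length < 2p, so it is a suffix of the trailing a^p b^p and ends in b; the first half is a^(p−j) b^(p−l) a^((j+l)/2), which ends in a because (j+l)/2 ≥ 1. The halves differ, so t ∉ L.

Case 2 (vxy inside B₁A₂, straddling the middle): t = a^p b^(p−j) a^(p−l) b^p with j + l = |vy|. If t = ww, then w is a prefix of t of length ≥ p, so w begins with a^p; and w is a suffix of t of length ≥ p, so w ends with b^p. That forces |w| ≥ 2p, contradicting |w| = |t|/2 ≤ 2p − 1. So t ∉ L.

Case 3 (vxy inside A₂B₂): t = a^p b^p a^(p−j) b^(p−l) with j + l = |vy|. The first half of t is a prefix of a^p b^p, so it begins with a; the second half is b^((j+l)/2) a^(p−j) b^(p−l), which begins with b. The halves differ, so t ∉ L.

In every case uv⁰xy⁰z = uxz ∉ L.

This contradicts the CFL pumping lemma, which requires uv^i xy^i z ∈ L for all i ≥ 0.
Hence L = {ww : w ∈ {a,b}*} is not context-free. ∎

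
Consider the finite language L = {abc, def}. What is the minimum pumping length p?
p = 4

For a finite language L, the pumping lemma holds vacuously if p > max|s| for s ∈ L.

The longest string in L = {abc, def} has length 3.
If p = 4, then no string s ∈ L has |s| ≥ p, so the condition is vacuously true.

The minimum pumping length is p = 4.

Why no smaller p works: for any p ≤ 3, the longest string s ∈ L has |s| = 3 ≥ p, so it would
have to be pumpable; but pumping up (i = 2, 3, ...) produces ever longer strings, which cannot all lie in the
finite language L. So the pumping property fails for every p ≤ 3.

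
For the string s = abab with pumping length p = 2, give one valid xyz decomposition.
x = '', y = 'ab', z = 'ab'

For s = abab and p = 2, one valid decomposition is:
- x = '' (length 0)
- y = 'ab' (length 2)
- z = 'ab' (length 2)

Verification:
- xyz = '' + 'ab' + 'ab' = abab ✓
- |xy| = 2 ≤ 2 ✓
- |y| = 2 > 0 ✓

All pumping lemma constraints are satisfied.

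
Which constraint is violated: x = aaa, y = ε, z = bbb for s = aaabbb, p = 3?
Violated: |y| > 0

The decomposition x = aaa, y = ε, z = bbb for s = aaabbb with p = 3
violates the constraint: |y| > 0

|y| = 0, but the pumping lemma requires |y| > 0 (y must be non-empty).

Pumping lemma constraints:
1. xyz = s (decomposition is valid)
2. |xy| ≤ p
3. |y| > 0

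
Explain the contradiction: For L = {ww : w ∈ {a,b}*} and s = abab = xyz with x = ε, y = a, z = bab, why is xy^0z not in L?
xy⁰z = bab ∉ L

Pumping with i = 0 replaces y = a by y⁰ = ε:
- Original: s = xyz = abab; abab splits into halves ab · ab, which are equal, so it is in L (w = ab)
- Pumped: xy⁰z = ε · ε · bab = bab
- bab has odd length 3, so it cannot be written as ww and is not in L

The pumping lemma would require xy⁰z ∈ L, so this decomposition yields a contradiction.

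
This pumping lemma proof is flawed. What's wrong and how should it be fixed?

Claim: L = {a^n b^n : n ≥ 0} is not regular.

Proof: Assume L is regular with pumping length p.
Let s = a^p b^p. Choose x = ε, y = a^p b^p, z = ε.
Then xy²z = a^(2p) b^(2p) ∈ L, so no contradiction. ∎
Error: The decomposition violates |xy| ≤ p. With y = a^p b^p, |xy| = |y| = 2p > p. (The proof also miscomputes xy²z, which would be a^p b^p a^p b^p rather than a^(2p) b^(2p), and it wrongly treats one harmless decomposition as settling the matter — the prover does not get to choose the decomposition.)

Correction: The pumping lemma requires |xy| ≤ p, and the argument must handle every decomposition satisfying |xy| ≤ p, |y| ≥ 1. Since s starts with p a's, any such y consists only of a's, say y = a^k with k ≥ 1. Then xy²z = a^(p+k) b^p has unequal numbers of a's and b's, so xy²z ∉ L — the required contradiction.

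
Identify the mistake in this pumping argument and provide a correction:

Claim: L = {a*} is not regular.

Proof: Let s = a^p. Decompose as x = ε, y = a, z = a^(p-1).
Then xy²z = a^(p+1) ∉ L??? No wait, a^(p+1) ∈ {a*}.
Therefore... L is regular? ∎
Error: The proof attempts to show a*  is not regular, but a* IS regular!

Correction: a* is a regular language (recognized by a simple DFA with one accepting state and self-loop on 'a'). The pumping lemma can only prove non-regularity, not regularity. For regular languages, pumping always works.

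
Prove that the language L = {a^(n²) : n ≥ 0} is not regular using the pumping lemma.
Assume for contradiction that L is regular, and let p ≥ 1 be the pumping length given by the pumping lemma.
Choose s = a^(p²). Then s ∈ L and |s| = p² ≥ p.
By the pumping lemma, s = xyz for some x, y, z with |xy| ≤ p, |y| ≥ 1, and xy^i z ∈ L for every i ≥ 0.
Here y = a^k for some k with 1 ≤ k ≤ |xy| ≤ p.

Take i = 2: |xy²z| = p² + k.
Now p² < p² + k ≤ p² + p < p² + 2p + 1 = (p + 1)².
So |xy²z| lies strictly between the consecutive squares p² and (p + 1)², hence is not a perfect square, and xy²z ∉ L.

This contradicts the pumping lemma, which requires xy^i z ∈ L for all i ≥ 0.
Hence L = {a^(n²) : n ≥ 0} is not regular. ∎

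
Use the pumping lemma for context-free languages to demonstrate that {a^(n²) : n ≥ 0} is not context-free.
Assume for contradiction that L is context-free, and let p ≥ 1 be the pumping length given by the pumping lemma for CFLs.
Choose s = a^(p²). Then s ∈ L and |s| = p² ≥ p.
By the CFL pumping lemma, s = uvxyz for some u, v, x, y, z with |vxy| ≤ p, |vy| ≥ 1, and uv^i xy^i z ∈ L for every i ≥ 0.
All symbols are a's, so only lengths matter: let k = |vy|, with 1 ≤ k ≤ |vxy| ≤ p.

Take i = 2: |uv²xy²z| = p² + k, and p² < p² + k ≤ p² + p < (p + 1)².
So the length lies strictly between consecutive squares and is not a perfect square; uv²xy²z ∉ L.

This contradicts the CFL pumping lemma, which requires uv^i xy^i z ∈ L for all i ≥ 0.
Hence L = {a^(n²) : n ≥ 0} is not context-free. ∎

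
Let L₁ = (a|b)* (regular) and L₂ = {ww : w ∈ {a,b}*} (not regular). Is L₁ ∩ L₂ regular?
No — L₁ ∩ L₂ is not regular.

(a|b)* is all strings over {a,b}, so L₁ ∩ L₂ = {ww : w ∈ {a,b}*} = L₂ itself, which is not regular (pump s = a^p b a^p b).

Note that the bare facts "L₁ regular, L₂ non-regular" do not settle the question by themselves: the closure of regular languages under ∪, ∩, complement and difference applies only when BOTH operands are regular. With a non-regular operand the result can come out regular or non-regular depending on the specific languages, so one has to work out L₁ ∩ L₂ for this particular pair, as above.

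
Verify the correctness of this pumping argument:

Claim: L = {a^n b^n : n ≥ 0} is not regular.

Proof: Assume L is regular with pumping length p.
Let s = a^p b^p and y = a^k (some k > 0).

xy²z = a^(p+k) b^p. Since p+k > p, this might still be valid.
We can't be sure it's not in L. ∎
The proof is INCORRECT.

Error: The conclusion is wrong.
xy²z = a^(p+k) b^p is definitely NOT in L because the number of a's (p+k) ≠ number of b's (p).
The proof incorrectly doubts what is actually a valid contradiction.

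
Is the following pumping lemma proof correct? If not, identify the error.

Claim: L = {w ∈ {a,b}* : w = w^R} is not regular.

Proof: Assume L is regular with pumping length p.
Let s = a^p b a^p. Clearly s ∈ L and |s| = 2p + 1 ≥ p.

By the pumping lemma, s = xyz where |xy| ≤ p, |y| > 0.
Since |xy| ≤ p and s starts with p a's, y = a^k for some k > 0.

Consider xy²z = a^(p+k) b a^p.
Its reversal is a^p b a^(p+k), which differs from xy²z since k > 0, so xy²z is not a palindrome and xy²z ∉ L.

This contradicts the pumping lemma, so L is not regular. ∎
The proof is correct.

This proof is valid because:
1. s = a^p b a^p is in L and is chosen in terms of p, so |s| ≥ p holds for every p
2. The decomposition analysis is correct: |xy| ≤ p forces y to lie inside the leading a's
3. The contradiction is valid: a^(p+k) b a^p has more a's before the b than after it, so it is not a palindrome
4. The conclusion follows logically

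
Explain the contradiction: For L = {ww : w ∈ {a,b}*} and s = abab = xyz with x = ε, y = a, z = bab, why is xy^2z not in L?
xy²z = aabab ∉ L

Pumping with i = 2 replaces y = a by y² = aa:
- Original: s = xyz = abab; abab splits into halves ab · ab, which are equal, so it is in L (w = ab)
- Pumped: xy²z = ε · aa · bab = aabab
- aabab has odd length 5, so it cannot be written as ww and is not in L

The pumping lemma would require xy²z ∈ L, so this decomposition yields a contradiction.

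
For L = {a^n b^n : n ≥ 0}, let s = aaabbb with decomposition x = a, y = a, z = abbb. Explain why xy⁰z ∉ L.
xy⁰z = aabbb ∉ L

Pumping with i = 0 replaces y = a by y⁰ = ε:
- Original: s = xyz = aaabbb; aaabbb = a^3 b^3 has equal counts (3 = 3), so it is in L
- Pumped: xy⁰z = a · ε · abbb = aabbb
- aabbb has 2 a's and 3 b's; 2 ≠ 3, so it is not in L

The pumping lemma would require xy⁰z ∈ L, so this decomposition yields a contradiction.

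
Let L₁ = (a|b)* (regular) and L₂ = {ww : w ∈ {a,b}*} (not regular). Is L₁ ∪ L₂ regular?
Yes — L₁ ∪ L₂ is regular.

{ww} ⊆ (a|b)*, so L₁ ∪ L₂ = (a|b)*, which is regular.

Note that the bare facts "L₁ regular, L₂ non-regular" do not settle the question by themselves: the closure of regular languages under ∪, ∩, complement and difference applies only when BOTH operands are regular. With a non-regular operand the result can come out regular or non-regular depending on the specific languages, so one has to work out L₁ ∪ L₂ for this particular pair, as above.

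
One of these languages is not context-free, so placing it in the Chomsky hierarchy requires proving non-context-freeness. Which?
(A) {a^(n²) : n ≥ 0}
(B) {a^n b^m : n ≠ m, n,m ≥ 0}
(A) {a^(n²) : n ≥ 0}

(A) {a^(n²) : n ≥ 0} requires the CFL pumping lemma.

- {a^n b^m : n ≠ m, n,m ≥ 0} is context-free (but not regular)
  • Can be shown non-regular with the regular pumping lemma
  • After pumping a's, we can make n = m

- {a^(n²) : n ≥ 0} is NOT context-free
  • Requires the CFL pumping lemma to prove
  • Gaps between squares grow unboundedly

The CFL pumping lemma is "stronger" in that it can prove non-membership
in the larger class of context-free languages.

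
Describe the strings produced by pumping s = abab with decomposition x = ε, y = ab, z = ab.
{xy^i z : i ≥ 0} = {(ab)^(i+1) : i ≥ 0} = {ab, abab, ababab, ...}

With x = ε, y = ab, z = ab: Pumping 'ab' gives strings of alternating a's and b's.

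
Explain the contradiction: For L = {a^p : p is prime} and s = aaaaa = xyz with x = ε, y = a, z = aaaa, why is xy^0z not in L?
xy⁰z = aaaa ∉ L

Pumping with i = 0 replaces y = a by y⁰ = ε:
- Original: s = xyz = aaaaa; aaaaa has length 5, which is prime, so it is in L
- Pumped: xy⁰z = ε · ε · aaaa = aaaa
- aaaa has length 4 = 2 × 2, which is not prime, so it is not in L

The pumping lemma would require xy⁰z ∈ L, so this decomposition yields a contradiction.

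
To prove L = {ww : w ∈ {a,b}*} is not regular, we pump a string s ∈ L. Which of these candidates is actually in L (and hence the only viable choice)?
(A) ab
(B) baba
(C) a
(B) baba

The pumping lemma is applied to a string s that lies in L, so first check membership of each option:
- (A) ab has length 2; its halves are a and b, which differ, so it is not in L ✗
- (B) baba splits into halves ba · ba, which are equal, so it is in L (w = ba) ✓
- (C) a has odd length 1, so it cannot be written as ww and is not in L ✗

Only (B) baba is in L, so it is the only candidate that could play the role of s.
(In a complete proof one picks s in terms of the pumping length p so that |s| ≥ p is guaranteed; a fixed string like baba illustrates the shape of such an s.)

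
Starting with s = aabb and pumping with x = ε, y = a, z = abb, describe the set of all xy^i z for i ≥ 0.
{xy^i z : i ≥ 0} = {a^(i+1) b^2 : i ≥ 0} = {abb, aabb, aaabb, ...}

With x = ε, y = a, z = abb: Starting with aabb and pumping the first 'a' (z = abb keeps the second 'a'), we get strings with i+1 a's followed by 2 b's for i = 0, 1, 2, ...; note bb is not produced because z always contributes one a.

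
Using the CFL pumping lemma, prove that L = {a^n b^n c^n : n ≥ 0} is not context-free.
Assume for contradiction that L is context-free, and let p ≥ 1 be the pumping length given by the pumping lemma for CFLs.
Choose s = a^p b^p c^p. Then s ∈ L and |s| = 3p ≥ p.
By the CFL pumping lemma, s = uvxyz for some u, v, x, y, z with |vxy| ≤ p, |vy| ≥ 1, and uv^i xy^i z ∈ L for every i ≥ 0.

Because |vxy| ≤ p, the window vxy cannot contain both an a and a c: any substring of s containing both must include the entire block b^p plus at least one a and one c, so it has length ≥ p + 2 > p.
Hence at least one of the letters a, c does not occur in vy at all.

Take i = 0: the string uxz is obtained from s by deleting |vy| ≥ 1 symbols, so |uxz| = 3p − |vy| < 3p.
But the letter (a or c) that does not occur in vy still occurs exactly p times in uxz. Every string of L with exactly p copies of some letter is a^p b^p c^p, of length 3p. Since |uxz| < 3p, uxz ∉ L.

This contradicts the CFL pumping lemma, which requires uv^i xy^i z ∈ L for all i ≥ 0.
Hence L = {a^n b^n c^n : n ≥ 0} is not context-free. ∎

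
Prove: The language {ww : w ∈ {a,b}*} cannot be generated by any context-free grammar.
Assume for contradiction that L is context-free, and let p ≥ 1 be the pumping length given by the pumping lemma for CFLs.
Choose s = a^p b^p a^p b^p. Then s ∈ L (take w = a^p b^p) and |s| = 4p ≥ p.
By the CFL pumping lemma, s = uvxyz for some u, v, x, y, z with |vxy| ≤ p, |vy| ≥ 1, and uv^i xy^i z ∈ L for every i ≥ 0.

Write s as four blocks A₁ B₁ A₂ B₂ with A₁ = A₂ = a^p and B₁ = B₂ = b^p. Since |vxy| ≤ p, the window vxy lies inside at most two adjacent blocks. Take i = 0 and let t = uxz, so |t| = 4p − |vy| with 1 ≤ |vy| ≤ p. If |t| is odd, t ∉ L immediately, so assume |vy| is even (hence |vy| ≥ 2) and |t|/2 = 2p − |vy|/2, which satisfies p ≤ |t|/2 ≤ 2p − 1.

Case 1 (vxy inside A₁B₁): t = a^(p−j) b^(p−l) a^p b^p with j + l = |vy|. The second half of t has length < 2p, so it is a suffix of the trailing a^p b^p and ends in b; the first half is a^(p−j) b^(p−l) a^((j+l)/2), which ends in a because (j+l)/2 ≥ 1. The halves differ, so t ∉ L.

Case 2 (vxy inside B₁A₂, straddling the middle): t = a^p b^(p−j) a^(p−l) b^p with j + l = |vy|. If t = ww, then w is a prefix of t of length ≥ p, so w begins with a^p; and w is a suffix of t of length ≥ p, so w ends with b^p. That forces |w| ≥ 2p, contradicting |w| = |t|/2 ≤ 2p − 1. So t ∉ L.

Case 3 (vxy inside A₂B₂): t = a^p b^p a^(p−j) b^(p−l) with j + l = |vy|. The first half of t is a prefix of a^p b^p, so it begins with a; the second half is b^((j+l)/2) a^(p−j) b^(p−l), which begins with b. The halves differ, so t ∉ L.

In every case uv⁰xy⁰z = uxz ∉ L.

This contradicts the CFL pumping lemma, which requires uv^i xy^i z ∈ L for all i ≥ 0.
Hence L = {ww : w ∈ {a,b}*} is not context-free. ∎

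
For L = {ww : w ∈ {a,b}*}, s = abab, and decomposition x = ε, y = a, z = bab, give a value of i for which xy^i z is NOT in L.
i = 2

xy²z = ε · aa · bab = aabab; aabab has odd length 5, so it cannot be written as ww and is not in L.
(Other choices also work, e.g. i = 0, 3; only i = 1 is guaranteed to stay in L since xy¹z = s.)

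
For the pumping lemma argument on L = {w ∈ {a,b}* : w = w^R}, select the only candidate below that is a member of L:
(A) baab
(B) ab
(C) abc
(A) baab

The pumping lemma is applied to a string s that lies in L, so first check membership of each option:
- (A) baab reversed is baab, the same string, so it is a palindrome and is in L ✓
- (B) ab reversed is ba ≠ ab, so it is not a palindrome and is not in L ✗
- (C) abc reversed is cba ≠ abc, so it is not a palindrome and is not in L ✗

Only (A) baab is in L, so it is the only candidate that could play the role of s.
(In a complete proof one picks s in terms of the pumping length p so that |s| ≥ p is guaranteed; a fixed string like baab illustrates the shape of such an s.)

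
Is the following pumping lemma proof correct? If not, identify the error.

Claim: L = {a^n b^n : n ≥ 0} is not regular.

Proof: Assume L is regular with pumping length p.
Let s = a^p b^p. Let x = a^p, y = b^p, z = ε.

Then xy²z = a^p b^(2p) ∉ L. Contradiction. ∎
The proof is INCORRECT.

Error: The decomposition violates |xy| ≤ p.
With x = a^p and y = b^p, we have |xy| = 2p > p.
The pumping lemma requires |xy| ≤ p, so y must be within the first p characters.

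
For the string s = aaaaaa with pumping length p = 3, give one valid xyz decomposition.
x = '', y = 'a', z = 'aaaaa'

For s = aaaaaa and p = 3, one valid decomposition is:
- x = '' (length 0)
- y = 'a' (length 1)
- z = 'aaaaa' (length 5)

Verification:
- xyz = '' + 'a' + 'aaaaa' = aaaaaa ✓
- |xy| = 1 ≤ 3 ✓
- |y| = 1 > 0 ✓

All pumping lemma constraints are satisfied.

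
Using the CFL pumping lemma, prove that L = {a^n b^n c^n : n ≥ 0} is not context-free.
Assume for contradiction that L is context-free, and let p ≥ 1 be the pumping length given by the pumping lemma for CFLs.
Choose s = a^p b^p c^p. Then s ∈ L and |s| = 3p ≥ p.
By the CFL pumping lemma, s = uvxyz for some u, v, x, y, z with |vxy| ≤ p, |vy| ≥ 1, and uv^i xy^i z ∈ L for every i ≥ 0.

Because |vxy| ≤ p, the window vxy cannot contain both an a and a c: any substring of s containing both must include the entire block b^p plus at least one a and one c, so it has length ≥ p + 2 > p.
Hence at least one of the letters a, c does not occur in vy at all.

Take i = 0: the string uxz is obtained from s by deleting |vy| ≥ 1 symbols, so |uxz| = 3p − |vy| < 3p.
But the letter (a or c) that does not occur in vy still occurs exactly p times in uxz. Every string of L with exactly p copies of some letter is a^p b^p c^p, of length 3p. Since |uxz| < 3p, uxz ∉ L.

This contradicts the CFL pumping lemma, which requires uv^i xy^i z ∈ L for all i ≥ 0.
Hence L = {a^n b^n c^n : n ≥ 0} is not context-free. ∎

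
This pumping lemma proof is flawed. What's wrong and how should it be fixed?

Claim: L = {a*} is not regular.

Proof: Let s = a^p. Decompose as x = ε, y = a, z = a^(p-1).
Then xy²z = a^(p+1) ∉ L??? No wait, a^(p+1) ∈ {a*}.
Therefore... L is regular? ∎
Error: The proof attempts to show a*  is not regular, but a* IS regular!

Correction: a* is a regular language (recognized by a simple DFA with one accepting state and self-loop on 'a'). The pumping lemma can only prove non-regularity, not regularity. For regular languages, pumping always works.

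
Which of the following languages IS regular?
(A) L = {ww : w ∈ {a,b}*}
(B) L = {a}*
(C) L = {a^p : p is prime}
(B) {a}*

(B) L = {a}* is regular.

This can be recognized by a finite automaton (DFA/NFA).
Regular expressions like {a}* define regular languages.

The other choices are not regular:
- {a^p : p is prime}: After pumping, the length becomes composite
- {ww : w ∈ {a,b}*}: After pumping, the two halves no longer match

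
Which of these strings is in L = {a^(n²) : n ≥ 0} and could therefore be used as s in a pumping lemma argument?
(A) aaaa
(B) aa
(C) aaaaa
(A) aaaa

The pumping lemma is applied to a string s that lies in L, so first check membership of each option:
- (A) aaaa has length 4 = 2², a perfect square, so it is in L ✓
- (B) aa has length 2, strictly between 1² = 1 and 2² = 4, so it is not in L ✗
- (C) aaaaa has length 5, strictly between 2² = 4 and 3² = 9, so it is not in L ✗

Only (A) aaaa is in L, so it is the only candidate that could play the role of s.
(In a complete proof one picks s in terms of the pumping length p so that |s| ≥ p is guaranteed; a fixed string like aaaa illustrates the shape of such an s.)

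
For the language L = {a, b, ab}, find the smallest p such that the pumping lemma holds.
p = 3

For a finite language L, the pumping lemma holds vacuously if p > max|s| for s ∈ L.

The longest string in L = {a, b, ab} has length 2.
If p = 3, then no string s ∈ L has |s| ≥ p, so the condition is vacuously true.

The minimum pumping length is p = 3.

Why no smaller p works: for any p ≤ 2, the longest string s ∈ L has |s| = 2 ≥ p, so it would
have to be pumpable; but pumping up (i = 2, 3, ...) produces ever longer strings, which cannot all lie in the
finite language L. So the pumping property fails for every p ≤ 2.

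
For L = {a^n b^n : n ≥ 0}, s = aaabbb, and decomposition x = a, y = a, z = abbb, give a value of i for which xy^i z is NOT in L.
i = 2

xy²z = a · aa · abbb = aaaabbb; aaaabbb has 4 a's and 3 b's; 4 ≠ 3, so it is not in L.
(Other choices also work, e.g. i = 0, 3; only i = 1 is guaranteed to stay in L since xy¹z = s.)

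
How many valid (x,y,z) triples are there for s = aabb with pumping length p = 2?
3

For s = 'aabb' with pumping length p = 2:

Constraints: |xy| ≤ 2, |y| > 0

Valid decompositions (|xy| ≤ p, |y| ≥ 1):
  • x='', y='a', z='abb'
  • x='a', y='a', z='bb'
  • x='', y='aa', z='bb'

Total count: 3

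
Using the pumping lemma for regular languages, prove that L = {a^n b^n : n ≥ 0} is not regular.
Assume for contradiction that L is regular, and let p ≥ 1 be the pumping length given by the pumping lemma.
Choose s = a^p b^p. Then s ∈ L and |s| = 2p ≥ p.
By the pumping lemma, s = xyz for some x, y, z with |xy| ≤ p, |y| ≥ 1, and xy^i z ∈ L for every i ≥ 0.
Since |xy| ≤ p and the first p symbols of s are all a's, we must have y = a^k for some k with 1 ≤ k ≤ p.

Take i = 0: xy⁰z = a^(p − k) b^p.
This string has p − k a's but p b's, and p − k < p because k ≥ 1. So xy⁰z ∉ L.

This contradicts the pumping lemma, which requires xy^i z ∈ L for all i ≥ 0.
Hence L = {a^n b^n : n ≥ 0} is not regular. ∎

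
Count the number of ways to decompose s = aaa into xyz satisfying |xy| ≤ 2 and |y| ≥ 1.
3

For s = 'aaa' with pumping length p = 2:

Constraints: |xy| ≤ 2, |y| > 0

Valid decompositions (|xy| ≤ p, |y| ≥ 1):
  • x='', y='a', z='aa'
  • x='a', y='a', z='a'
  • x='', y='aa', z='a'

Total count: 3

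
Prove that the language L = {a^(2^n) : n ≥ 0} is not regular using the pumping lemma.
Assume for contradiction that L is regular, and let p ≥ 1 be the pumping length given by the pumping lemma.
Choose s = a^(2^p). Then s ∈ L and |s| = 2^p ≥ p.
By the pumping lemma, s = xyz for some x, y, z with |xy| ≤ p, |y| ≥ 1, and xy^i z ∈ L for every i ≥ 0.
Here y = a^k for some k with 1 ≤ k ≤ |xy| ≤ p, and p < 2^p.

Take i = 2: |xy²z| = 2^p + k.
Now 2^p < 2^p + k ≤ 2^p + p < 2^p + 2^p = 2^(p+1).
So |xy²z| lies strictly between the consecutive powers of two 2^p and 2^(p+1), hence is not a power of 2, and xy²z ∉ L.

This contradicts the pumping lemma, which requires xy^i z ∈ L for all i ≥ 0.
Hence L = {a^(2^n) : n ≥ 0} is not regular. ∎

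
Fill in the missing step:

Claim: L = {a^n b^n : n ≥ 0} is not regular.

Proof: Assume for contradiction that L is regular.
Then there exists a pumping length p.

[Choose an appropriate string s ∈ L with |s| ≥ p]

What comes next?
s = a^p b^p

This string is in L (has equal a's and b's) and has length 2p ≥ p.
Any decomposition xyz with |xy| ≤ p means y consists only of a's,
so pumping will unbalance the counts.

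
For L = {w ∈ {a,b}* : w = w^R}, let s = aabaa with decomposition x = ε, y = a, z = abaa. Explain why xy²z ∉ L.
xy²z = aaabaa ∉ L

Pumping with i = 2 replaces y = a by y² = aa:
- Original: s = xyz = aabaa; aabaa reversed is aabaa, the same string, so it is a palindrome and is in L
- Pumped: xy²z = ε · aa · abaa = aaabaa
- aaabaa reversed is aabaaa ≠ aaabaa, so it is not a palindrome and is not in L

The pumping lemma would require xy²z ∈ L, so this decomposition yields a contradiction.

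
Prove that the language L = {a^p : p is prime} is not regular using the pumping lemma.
Assume for contradiction that L is regular, and let p ≥ 1 be the pumping length given by the pumping lemma.
Choose a prime q with q ≥ p (one exists because there are infinitely many primes) and let s = a^q. Then s ∈ L and |s| = q ≥ p.
By the pumping lemma, s = xyz for some x, y, z with |xy| ≤ p, |y| ≥ 1, and xy^i z ∈ L for every i ≥ 0.
Here y = a^k for some k with 1 ≤ k ≤ p, and xy^i z = a^(q + (i − 1)k) for every i ≥ 0.

Take i = q + 1: |xy^(q+1) z| = q + qk = q(k + 1).
Both factors satisfy q ≥ 2 and k + 1 ≥ 2, so q(k + 1) is composite, and xy^(q+1) z ∉ L.

This contradicts the pumping lemma, which requires xy^i z ∈ L for all i ≥ 0.
Hence L = {a^p : p is prime} is not regular. ∎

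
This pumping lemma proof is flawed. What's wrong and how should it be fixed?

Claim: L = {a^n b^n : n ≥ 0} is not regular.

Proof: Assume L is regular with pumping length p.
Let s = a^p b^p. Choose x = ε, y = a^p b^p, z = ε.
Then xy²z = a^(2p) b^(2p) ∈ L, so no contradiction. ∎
Error: The decomposition violates |xy| ≤ p. With y = a^p b^p, |xy| = |y| = 2p > p. (The proof also miscomputes xy²z, which would be a^p b^p a^p b^p rather than a^(2p) b^(2p), and it wrongly treats one harmless decomposition as settling the matter — the prover does not get to choose the decomposition.)

Correction: The pumping lemma requires |xy| ≤ p, and the argument must handle every decomposition satisfying |xy| ≤ p, |y| ≥ 1. Since s starts with p a's, any such y consists only of a's, say y = a^k with k ≥ 1. Then xy²z = a^(p+k) b^p has unequal numbers of a's and b's, so xy²z ∉ L — the required contradiction.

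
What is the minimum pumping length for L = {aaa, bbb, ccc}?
p = 4

For a finite language L, the pumping lemma holds vacuously if p > max|s| for s ∈ L.

The longest string in L = {aaa, bbb, ccc} has length 3.
If p = 4, then no string s ∈ L has |s| ≥ p, so the condition is vacuously true.

The minimum pumping length is p = 4.

Why no smaller p works: for any p ≤ 3, the longest string s ∈ L has |s| = 3 ≥ p, so it would
have to be pumpable; but pumping up (i = 2, 3, ...) produces ever longer strings, which cannot all lie in the
finite language L. So the pumping property fails for every p ≤ 3.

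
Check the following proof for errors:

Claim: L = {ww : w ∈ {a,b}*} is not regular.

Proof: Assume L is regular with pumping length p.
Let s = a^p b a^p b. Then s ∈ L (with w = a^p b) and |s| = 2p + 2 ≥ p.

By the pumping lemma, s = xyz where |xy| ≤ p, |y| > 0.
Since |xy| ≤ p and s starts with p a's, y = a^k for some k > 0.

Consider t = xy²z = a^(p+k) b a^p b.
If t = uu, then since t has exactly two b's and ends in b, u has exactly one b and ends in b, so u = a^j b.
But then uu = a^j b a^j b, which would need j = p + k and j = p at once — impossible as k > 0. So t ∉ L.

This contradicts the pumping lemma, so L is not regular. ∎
The proof is correct.

This proof is valid because:
1. s = a^p b a^p b is in L and is chosen in terms of p, so |s| ≥ p holds for every p
2. The decomposition analysis is correct: |xy| ≤ p forces y to lie inside the leading a's
3. The contradiction is valid: the argument shows a^(p+k) b a^p b cannot be split into two equal halves
4. The conclusion follows logically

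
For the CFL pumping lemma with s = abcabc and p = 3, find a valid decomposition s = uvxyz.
u='ab', v='c', x='a', y='b', z='c'

For s = abcabc with pumping length p = 3:

One valid decomposition:
- u = 'ab'
- v = 'c'
- x = 'a'
- y = 'b'
- z = 'c'

Verification:
- uvxyz = 'ab' + 'c' + 'a' + 'b' + 'c' = abcabc ✓
- |vxy| = |'cab'| = 3 ≤ 3 ✓
- |vy| = |'cb'| = 2 > 0 ✓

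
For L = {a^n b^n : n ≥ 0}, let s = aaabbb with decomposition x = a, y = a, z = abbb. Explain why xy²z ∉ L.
xy²z = aaaabbb ∉ L

Pumping with i = 2 replaces y = a by y² = aa:
- Original: s = xyz = aaabbb; aaabbb = a^3 b^3 has equal counts (3 = 3), so it is in L
- Pumped: xy²z = a · aa · abbb = aaaabbb
- aaaabbb has 4 a's and 3 b's; 4 ≠ 3, so it is not in L

The pumping lemma would require xy²z ∈ L, so this decomposition yields a contradiction.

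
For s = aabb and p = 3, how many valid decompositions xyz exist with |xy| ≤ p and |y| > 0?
6

For s = 'aabb' with pumping length p = 3:

Constraints: |xy| ≤ 3, |y| > 0

Valid decompositions (|xy| ≤ p, |y| ≥ 1):
  • x='', y='a', z='abb'
  • x='a', y='a', z='bb'
  • x='', y='aa', z='bb'
  • x='aa', y='b', z='b'
  • x='a', y='ab', z='b'
  • x='', y='aab', z='b'

Total count: 6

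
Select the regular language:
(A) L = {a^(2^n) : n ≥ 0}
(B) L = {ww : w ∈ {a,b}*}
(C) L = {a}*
(C) {a}*

(C) L = {a}* is regular.

This can be recognized by a finite automaton (DFA/NFA).
Regular expressions like {a}* define regular languages.

The other choices are not regular:
- {ww : w ∈ {a,b}*}: After pumping, the two halves no longer match
- {a^(2^n) : n ≥ 0}: After pumping, length is no longer a power of 2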